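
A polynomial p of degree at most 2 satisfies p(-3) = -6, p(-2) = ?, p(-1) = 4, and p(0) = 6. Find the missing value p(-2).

0

On equispaced nodes a degree-2 polynomial has vanishing third forward difference, so
  - p(-3) + 3·p(-2) - 3·p(-1) + p(0) = 0.
Substituting the known values and solving for p(-2):
  3·p(-2) = 0
  p(-2) = 0.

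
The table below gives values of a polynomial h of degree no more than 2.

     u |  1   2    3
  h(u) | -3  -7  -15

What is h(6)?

-63

Forward differences of the values at u = 1, 2, 3:
  h  : -3  -7  -15
  Δ  : -4  -8
  Δ^2: -4
The second differences are constant, confirming degree 2.
Interpolating (Newton forward form) and evaluating at u = 6 gives h(6) = -63.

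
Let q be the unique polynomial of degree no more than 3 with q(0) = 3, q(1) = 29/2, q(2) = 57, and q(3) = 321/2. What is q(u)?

Write q(u) = au^3 + bu^2 + cu + d. Substituting each data point gives a linear system:
  d = 3
  a + b + c + d = 29/2
  8a + 4b + 2c + d = 57
  27a + 9b + 3c + d = 321/2
Solving the system yields a = 5, b = 1/2, c = 6, d = 3.
So q(u) = 5u^3 + (1/2)u^2 + 6u + 3.
Check: q(2) = 57. ✓

q(u) = 5u^3 + (1/2)u^2 + 6u + 3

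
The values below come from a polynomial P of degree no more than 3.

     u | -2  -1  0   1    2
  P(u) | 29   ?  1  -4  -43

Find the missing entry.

2

On equispaced nodes a degree-3 polynomial has vanishing fourth forward difference, so
  P(-2) - 4·P(-1) + 6·P(0) - 4·P(1) + P(2) = 0.
Substituting the known values and solving for P(-1):
  -4·P(-1) = -8
  P(-1) = 2.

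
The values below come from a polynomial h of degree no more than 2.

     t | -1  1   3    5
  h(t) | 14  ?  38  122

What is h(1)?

2

On equispaced nodes a degree-2 polynomial has vanishing third forward difference, so
  - h(-1) + 3·h(1) - 3·h(3) + h(5) = 0.
Substituting the known values and solving for h(1):
  3·h(1) = 6
  h(1) = 2.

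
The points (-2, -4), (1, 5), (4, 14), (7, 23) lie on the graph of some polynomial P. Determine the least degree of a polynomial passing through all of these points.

Forward differences of the values at x = -2, 1, 4, 7:
  P  : -4  5  14  23
  Δ  : 9  9  9
  Δ^2: 0  0
  Δ^3: 0
The first differences are constant (9) and nonzero, while all higher differences vanish, so the minimal degree is 1.

1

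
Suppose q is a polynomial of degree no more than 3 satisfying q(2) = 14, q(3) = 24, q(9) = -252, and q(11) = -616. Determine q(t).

q(t) = -t^3 + 6t^2 - t

Write q(t) = at^3 + bt^2 + ct + d. Substituting each data point gives a linear system:
  8a + 4b + 2c + d = 14
  27a + 9b + 3c + d = 24
  729a + 81b + 9c + d = -252
  1331a + 121b + 11c + d = -616
Solving the system yields a = -1, b = 6, c = -1, d = 0.
So q(t) = -t³ + 6t² - t.
Check: q(9) = -252. ✓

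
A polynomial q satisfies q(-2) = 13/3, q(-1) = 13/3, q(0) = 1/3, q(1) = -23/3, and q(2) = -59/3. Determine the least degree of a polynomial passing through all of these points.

Forward differences of the values at n = -2, -1, 0, 1, 2:
  q  : 13/3  13/3  1/3  -23/3  -59/3
  Δ  : 0  -4  -8  -12
  Δ^2: -4  -4  -4
  Δ^3: 0  0
  Δ^4: 0
The second differences are constant (-4) and nonzero, while all higher differences vanish, so the minimal degree is 2.

2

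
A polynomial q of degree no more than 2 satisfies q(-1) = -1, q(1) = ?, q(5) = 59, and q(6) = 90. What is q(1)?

The 3 known points determine the degree-2 polynomial uniquely.
Write q(s) = as^2 + bs + c. Substituting each data point gives a linear system:
  a - b + c = -1
  25a + 5b + c = 59
  36a + 6b + c = 90
Solving the system yields a = 3, b = -2, c = -6.
So q(s) = 3s^2 - 2s - 6.
Then q(1) = -5.

-5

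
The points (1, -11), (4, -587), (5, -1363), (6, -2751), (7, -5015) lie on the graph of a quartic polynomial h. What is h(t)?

Using the Lagrange interpolation formula with nodes 1, 4, 5, 6, 7:
  L_0(t) = (t - 4)(t - 5)(t - 6)(t - 7) / 360
  L_1(t) = (t - 1)(t - 5)(t - 6)(t - 7) / -18
  L_2(t) = (t - 1)(t - 4)(t - 6)(t - 7) / 8
  L_3(t) = (t - 1)(t - 4)(t - 5)(t - 7) / -10
  L_4(t) = (t - 1)(t - 4)(t - 5)(t - 6) / 36
Then h(t) = -11·L_0(t) - 587·L_1(t) - 1363·L_2(t) - 2751·L_3(t) - 5015·L_4(t).
Expanding and collecting terms gives h(t) = -2t⁴ - 4t² - 2t - 3.
Check: h(7) = -5015. ✓

h(t) = -2t^4 - 4t^2 - 2t - 3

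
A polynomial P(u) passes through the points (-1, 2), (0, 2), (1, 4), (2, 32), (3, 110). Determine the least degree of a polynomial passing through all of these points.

Forward differences of the values at u = -1, 0, 1, 2, 3:
  P  : 2  2  4  32  110
  Δ  : 0  2  28  78
  Δ^2: 2  26  50
  Δ^3: 24  24
  Δ^4: 0
The third differences are constant (24) and nonzero, while all higher differences vanish, so the minimal degree is 3.

3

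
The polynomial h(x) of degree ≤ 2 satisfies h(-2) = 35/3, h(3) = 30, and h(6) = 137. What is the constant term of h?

-5

Write h(x) = ax^2 + bx + c. Substituting each data point gives a linear system:
  4a - 2b + c = 35/3
  9a + 3b + c = 30
  36a + 6b + c = 137
Solving the system yields a = 4, b = -1/3, c = -5.
So h(x) = 4x^2 - (1/3)x - 5.
The constant term is -5.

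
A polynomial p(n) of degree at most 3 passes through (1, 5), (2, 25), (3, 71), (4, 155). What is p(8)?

1111

Using the Lagrange interpolation formula with nodes 1, 2, 3, 4:
  L_0(n) = (n - 2)(n - 3)(n - 4) / -6
  L_1(n) = (n - 1)(n - 3)(n - 4) / 2
  L_2(n) = (n - 1)(n - 2)(n - 4) / -2
  L_3(n) = (n - 1)(n - 2)(n - 3) / 6
Then p(n) = 5·L_0(n) + 25·L_1(n) + 71·L_2(n) + 155·L_3(n).
Expanding and collecting terms gives p(n) = 2n^3 + n^2 + 3n - 1.
Evaluating at n = 8: p(8) = 1111.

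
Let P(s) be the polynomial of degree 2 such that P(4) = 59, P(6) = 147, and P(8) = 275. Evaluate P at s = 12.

Forward differences of the values at s = 4, 6, 8:
  P  : 59  147  275
  Δ  : 88  128
  Δ^2: 40
The second differences are constant, confirming degree 2.
Interpolating (Newton forward form) and evaluating at s = 12 gives P(12) = 651.

651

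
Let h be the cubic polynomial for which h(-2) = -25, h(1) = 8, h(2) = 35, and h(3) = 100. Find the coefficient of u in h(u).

3

Write h(u) = au^3 + bu^2 + cu + d. Substituting each data point gives a linear system:
  -8a + 4b - 2c + d = -25
  a + b + c + d = 8
  8a + 4b + 2c + d = 35
  27a + 9b + 3c + d = 100
Solving the system yields a = 3, b = 1, c = 3, d = 1.
So h(u) = 3u^3 + u^2 + 3u + 1.
The coefficient of u is 3.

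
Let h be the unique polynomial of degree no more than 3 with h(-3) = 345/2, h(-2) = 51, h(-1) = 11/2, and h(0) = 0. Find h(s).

h(s) = -6s^3 + 2s^2 + (5/2)s

Write h(s) = as^3 + bs^2 + cs + d. Substituting each data point gives a linear system:
  -27a + 9b - 3c + d = 345/2
  -8a + 4b - 2c + d = 51
  -a + b - c + d = 11/2
  d = 0
Solving the system yields a = -6, b = 2, c = 5/2, d = 0.
So h(s) = -6s³ + 2s² + (5/2)s.
Check: h(-2) = 51. ✓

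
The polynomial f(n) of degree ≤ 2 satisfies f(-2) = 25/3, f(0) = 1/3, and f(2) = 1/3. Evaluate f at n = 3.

10/3

Forward differences of the values at n = -2, 0, 2:
  f  : 25/3  1/3  1/3
  Δ  : -8  0
  Δ^2: 8
The second differences are constant, confirming degree 2.
Interpolating (Newton forward form) and evaluating at n = 3 gives f(3) = 10/3.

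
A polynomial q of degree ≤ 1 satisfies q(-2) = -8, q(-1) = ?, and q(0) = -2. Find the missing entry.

-5

On equispaced nodes a degree-1 polynomial has vanishing second forward difference, so
  q(-2) - 2·q(-1) + q(0) = 0.
Substituting the known values and solving for q(-1):
  -2·q(-1) = 10
  q(-1) = -5.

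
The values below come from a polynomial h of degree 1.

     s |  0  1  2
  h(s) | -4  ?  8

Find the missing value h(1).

The 2 known points determine the degree-1 polynomial uniquely.
Write h(s) = as + b. Substituting each data point gives a linear system:
  b = -4
  2a + b = 8
Solving the system yields a = 6, b = -4.
So h(s) = 6s - 4.
Then h(1) = 2.

2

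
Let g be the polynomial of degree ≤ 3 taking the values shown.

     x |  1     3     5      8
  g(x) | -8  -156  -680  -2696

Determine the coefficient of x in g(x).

Write g(x) = ax^3 + bx^2 + cx + d. Substituting each data point gives a linear system:
  a + b + c + d = -8
  27a + 9b + 3c + d = -156
  125a + 25b + 5c + d = -680
  512a + 64b + 8c + d = -2696
Solving the system yields a = -5, b = -2, c = -1, d = 0.
So g(x) = -5x^3 - 2x^2 - x.
The coefficient of x is -1.

-1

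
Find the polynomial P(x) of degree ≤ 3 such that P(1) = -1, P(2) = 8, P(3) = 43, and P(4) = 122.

P(x) = 3x^3 - 5x^2 + 3x - 2

Using the Lagrange interpolation formula with nodes 1, 2, 3, 4:
  L_0(x) = (x - 2)(x - 3)(x - 4) / -6
  L_1(x) = (x - 1)(x - 3)(x - 4) / 2
  L_2(x) = (x - 1)(x - 2)(x - 4) / -2
  L_3(x) = (x - 1)(x - 2)(x - 3) / 6
Then P(x) = -1·L_0(x) + 8·L_1(x) + 43·L_2(x) + 122·L_3(x).
Expanding and collecting terms gives P(x) = 3x³ - 5x² + 3x - 2.
Check: P(4) = 122. ✓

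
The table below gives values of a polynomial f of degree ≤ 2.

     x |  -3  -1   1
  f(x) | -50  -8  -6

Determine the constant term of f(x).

-2

Write f(x) = ax^2 + bx + c. Substituting each data point gives a linear system:
  9a - 3b + c = -50
  a - b + c = -8
  a + b + c = -6
Solving the system yields a = -5, b = 1, c = -2.
So f(x) = -5x² + x - 2.
The constant term is -2.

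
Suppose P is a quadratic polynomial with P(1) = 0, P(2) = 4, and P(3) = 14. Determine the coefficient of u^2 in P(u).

3

Write P(u) = au^2 + bu + c. Substituting each data point gives a linear system:
  a + b + c = 0
  4a + 2b + c = 4
  9a + 3b + c = 14
Solving the system yields a = 3, b = -5, c = 2.
So P(u) = 3u^2 - 5u + 2.
The leading coefficient is 3.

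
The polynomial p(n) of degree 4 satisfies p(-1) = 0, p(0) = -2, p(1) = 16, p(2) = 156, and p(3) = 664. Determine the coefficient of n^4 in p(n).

6

Write p(n) = an^4 + bn^3 + cn^2 + dn + e. Substituting each data point gives a linear system:
  a - b + c - d + e = 0
  e = -2
  a + b + c + d + e = 16
  16a + 8b + 4c + 2d + e = 156
  81a + 27b + 9c + 3d + e = 664
Solving the system yields a = 6, b = 5, c = 4, d = 3, e = -2.
So p(n) = 6n⁴ + 5n³ + 4n² + 3n - 2.
The leading coefficient is 6.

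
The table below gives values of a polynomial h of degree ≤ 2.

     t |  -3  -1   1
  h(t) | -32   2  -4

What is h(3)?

Write h(t) = at^2 + bt + c. Substituting each data point gives a linear system:
  9a - 3b + c = -32
  a - b + c = 2
  a + b + c = -4
Solving the system yields a = -5, b = -3, c = 4.
So h(t) = -5t^2 - 3t + 4.
Then h(3) = -50.

-50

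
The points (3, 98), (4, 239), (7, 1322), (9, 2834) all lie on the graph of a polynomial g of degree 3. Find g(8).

1983

Write g(n) = an^3 + bn^2 + cn + d. Substituting each data point gives a linear system:
  27a + 9b + 3c + d = 98
  64a + 16b + 4c + d = 239
  343a + 49b + 7c + d = 1322
  729a + 81b + 9c + d = 2834
Solving the system yields a = 4, b = -1, c = 0, d = -1.
So g(n) = 4n³ - n² - 1.
Then g(8) = 1983.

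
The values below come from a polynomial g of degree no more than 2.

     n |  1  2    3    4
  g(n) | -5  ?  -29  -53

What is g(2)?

-13

On equispaced nodes a degree-2 polynomial has vanishing third forward difference, so
  - g(1) + 3·g(2) - 3·g(3) + g(4) = 0.
Substituting the known values and solving for g(2):
  3·g(2) = -39
  g(2) = -13.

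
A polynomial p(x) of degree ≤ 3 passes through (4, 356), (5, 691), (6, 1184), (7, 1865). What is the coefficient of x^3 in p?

5

Write p(x) = ax^3 + bx^2 + cx + d. Substituting each data point gives a linear system:
  64a + 16b + 4c + d = 356
  125a + 25b + 5c + d = 691
  216a + 36b + 6c + d = 1184
  343a + 49b + 7c + d = 1865
Solving the system yields a = 5, b = 4, c = -6, d = -4.
So p(x) = 5x³ + 4x² - 6x - 4.
The leading coefficient is 5.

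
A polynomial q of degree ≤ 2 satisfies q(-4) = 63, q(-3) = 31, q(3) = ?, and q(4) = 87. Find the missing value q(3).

49

The 3 known points determine the degree-2 polynomial uniquely.
Write q(t) = at^2 + bt + c. Substituting each data point gives a linear system:
  16a - 4b + c = 63
  9a - 3b + c = 31
  16a + 4b + c = 87
Solving the system yields a = 5, b = 3, c = -5.
So q(t) = 5t^2 + 3t - 5.
Then q(3) = 49.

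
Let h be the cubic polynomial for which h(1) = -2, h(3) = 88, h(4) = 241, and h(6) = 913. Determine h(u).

Write h(u) = au^3 + bu^2 + cu + d. Substituting each data point gives a linear system:
  a + b + c + d = -2
  27a + 9b + 3c + d = 88
  64a + 16b + 4c + d = 241
  216a + 36b + 6c + d = 913
Solving the system yields a = 5, b = -4, c = -4, d = 1.
So h(u) = 5u^3 - 4u^2 - 4u + 1.
Check: h(1) = -2. ✓

h(u) = 5u^3 - 4u^2 - 4u + 1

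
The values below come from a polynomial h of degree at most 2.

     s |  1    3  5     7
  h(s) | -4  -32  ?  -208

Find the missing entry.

The 3 known points determine the degree-2 polynomial uniquely.
Write h(s) = as^2 + bs + c. Substituting each data point gives a linear system:
  a + b + c = -4
  9a + 3b + c = -32
  49a + 7b + c = -208
Solving the system yields a = -5, b = 6, c = -5.
So h(s) = -5s^2 + 6s - 5.
Then h(5) = -100.

-100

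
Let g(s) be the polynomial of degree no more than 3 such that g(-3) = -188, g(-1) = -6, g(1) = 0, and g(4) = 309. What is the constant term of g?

Write g(s) = as^3 + bs^2 + cs + d. Substituting each data point gives a linear system:
  -27a + 9b - 3c + d = -188
  -a + b - c + d = -6
  a + b + c + d = 0
  64a + 16b + 4c + d = 309
Solving the system yields a = 6, b = -4, c = -3, d = 1.
So g(s) = 6s³ - 4s² - 3s + 1.
The constant term is 1.

1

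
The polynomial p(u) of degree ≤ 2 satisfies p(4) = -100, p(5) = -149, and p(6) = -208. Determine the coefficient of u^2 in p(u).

-5

Write p(u) = au^2 + bu + c. Substituting each data point gives a linear system:
  16a + 4b + c = -100
  25a + 5b + c = -149
  36a + 6b + c = -208
Solving the system yields a = -5, b = -4, c = -4.
So p(u) = -5u^2 - 4u - 4.
The leading coefficient is -5.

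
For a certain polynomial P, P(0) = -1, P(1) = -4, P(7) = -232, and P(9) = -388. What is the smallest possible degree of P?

Divided differences on the nodes 0, 1, 7, 9:
  order 0: -1  -4  -232  -388
  order 1: -3  -38  -78
  order 2: -5  -5
  order 3: 0
The order-2 divided differences are all -5 (nonzero) and every higher order vanishes, so the data lies on a polynomial of degree exactly 2.

2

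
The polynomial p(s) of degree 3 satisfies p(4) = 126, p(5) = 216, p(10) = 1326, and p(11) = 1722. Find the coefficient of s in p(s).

2

Write p(s) = as^3 + bs^2 + cs + d. Substituting each data point gives a linear system:
  64a + 16b + 4c + d = 126
  125a + 25b + 5c + d = 216
  1000a + 100b + 10c + d = 1326
  1331a + 121b + 11c + d = 1722
Solving the system yields a = 1, b = 3, c = 2, d = 6.
So p(s) = s^3 + 3s^2 + 2s + 6.
The coefficient of s is 2.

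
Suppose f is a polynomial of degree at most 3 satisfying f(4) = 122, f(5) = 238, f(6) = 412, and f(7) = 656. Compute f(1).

Using the Lagrange interpolation formula with nodes 4, 5, 6, 7:
  L_0(x) = (x - 5)(x - 6)(x - 7) / -6
  L_1(x) = (x - 4)(x - 6)(x - 7) / 2
  L_2(x) = (x - 4)(x - 5)(x - 7) / -2
  L_3(x) = (x - 4)(x - 5)(x - 6) / 6
Then f(x) = 122·L_0(x) + 238·L_1(x) + 412·L_2(x) + 656·L_3(x).
Expanding and collecting terms gives f(x) = 2x^3 - x^2 + 3x - 2.
Evaluating at x = 1: f(1) = 2.

2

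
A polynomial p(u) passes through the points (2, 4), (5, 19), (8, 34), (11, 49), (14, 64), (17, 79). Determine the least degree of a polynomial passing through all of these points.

Forward differences of the values at u = 2, 5, 8, 11, 14, 17:
  p  : 4  19  34  49  64  79
  Δ  : 15  15  15  15  15
  Δ^2: 0  0  0  0
  Δ^3: 0  0  0
  Δ^4: 0  0
  Δ^5: 0
The first differences are constant (15) and nonzero, while all higher differences vanish, so the minimal degree is 1.

1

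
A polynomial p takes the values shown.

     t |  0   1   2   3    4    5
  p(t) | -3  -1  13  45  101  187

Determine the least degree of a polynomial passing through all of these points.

3

Forward differences of the values at t = 0, 1, 2, 3, 4, 5:
  p  : -3  -1  13  45  101  187
  Δ  : 2  14  32  56  86
  Δ^2: 12  18  24  30
  Δ^3: 6  6  6
  Δ^4: 0  0
  Δ^5: 0
The third differences are constant (6) and nonzero, while all higher differences vanish, so the minimal degree is 3.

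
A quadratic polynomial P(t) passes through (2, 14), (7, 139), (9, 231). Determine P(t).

Write P(t) = at^2 + bt + c. Substituting each data point gives a linear system:
  4a + 2b + c = 14
  49a + 7b + c = 139
  81a + 9b + c = 231
Solving the system yields a = 3, b = -2, c = 6.
So P(t) = 3t^2 - 2t + 6.
Check: P(2) = 14. ✓

P(t) = 3t^2 - 2t + 6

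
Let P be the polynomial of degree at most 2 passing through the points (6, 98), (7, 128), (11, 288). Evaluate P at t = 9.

Write P(t) = at^2 + bt + c. Substituting each data point gives a linear system:
  36a + 6b + c = 98
  49a + 7b + c = 128
  121a + 11b + c = 288
Solving the system yields a = 2, b = 4, c = 2.
So P(t) = 2t^2 + 4t + 2.
Then P(9) = 200.

200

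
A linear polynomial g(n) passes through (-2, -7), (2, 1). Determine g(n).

g(n) = 2n - 3

Write g(n) = an + b. Substituting each data point gives a linear system:
  -2a + b = -7
  2a + b = 1
Solving the system yields a = 2, b = -3.
So g(n) = 2n - 3.
Check: g(-2) = -7. ✓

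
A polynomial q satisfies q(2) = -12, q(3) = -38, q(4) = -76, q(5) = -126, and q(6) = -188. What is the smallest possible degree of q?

2

Forward differences of the values at u = 2, 3, 4, 5, 6:
  q  : -12  -38  -76  -126  -188
  Δ  : -26  -38  -50  -62
  Δ^2: -12  -12  -12
  Δ^3: 0  0
  Δ^4: 0
The second differences are constant (-12) and nonzero, while all higher differences vanish, so the minimal degree is 2.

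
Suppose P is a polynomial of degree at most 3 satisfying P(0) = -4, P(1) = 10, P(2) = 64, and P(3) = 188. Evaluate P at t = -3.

-106

Forward differences of the values at t = 0, 1, 2, 3:
  P  : -4  10  64  188
  Δ  : 14  54  124
  Δ^2: 40  70
  Δ^3: 30
The third differences are constant, confirming degree 3.
Interpolating (Newton forward form) and evaluating at t = -3 gives P(-3) = -106.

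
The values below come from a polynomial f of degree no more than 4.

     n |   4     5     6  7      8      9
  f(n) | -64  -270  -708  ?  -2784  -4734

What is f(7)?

The 5 known points determine the degree-4 polynomial uniquely.
Write f(n) = an^4 + bn^3 + cn^2 + dn + e. Substituting each data point gives a linear system:
  256a + 64b + 16c + 4d + e = -64
  625a + 125b + 25c + 5d + e = -270
  1296a + 216b + 36c + 6d + e = -708
  4096a + 512b + 64c + 8d + e = -2784
  6561a + 729b + 81c + 9d + e = -4734
Solving the system yields a = -1, b = 2, c = 5, d = -4, e = 0.
So f(n) = -n^4 + 2n^3 + 5n^2 - 4n.
Then f(7) = -1498.

-1498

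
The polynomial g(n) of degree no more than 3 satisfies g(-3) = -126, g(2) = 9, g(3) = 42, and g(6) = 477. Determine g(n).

g(n) = 3n^3 - 5n^2 + n + 3

Using the Lagrange interpolation formula with nodes -3, 2, 3, 6:
  L_0(n) = (n - 2)(n - 3)(n - 6) / -270
  L_1(n) = (n + 3)(n - 3)(n - 6) / 20
  L_2(n) = (n + 3)(n - 2)(n - 6) / -18
  L_3(n) = (n + 3)(n - 2)(n - 3) / 108
Then g(n) = -126·L_0(n) + 9·L_1(n) + 42·L_2(n) + 477·L_3(n).
Expanding and collecting terms gives g(n) = 3n^3 - 5n^2 + n + 3.
Check: g(2) = 9. ✓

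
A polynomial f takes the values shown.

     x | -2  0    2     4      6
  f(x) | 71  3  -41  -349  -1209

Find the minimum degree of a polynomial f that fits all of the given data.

Forward differences of the values at x = -2, 0, 2, 4, 6:
  f  : 71  3  -41  -349  -1209
  Δ  : -68  -44  -308  -860
  Δ^2: 24  -264  -552
  Δ^3: -288  -288
  Δ^4: 0
The third differences are constant (-288) and nonzero, while all higher differences vanish, so the minimal degree is 3.

3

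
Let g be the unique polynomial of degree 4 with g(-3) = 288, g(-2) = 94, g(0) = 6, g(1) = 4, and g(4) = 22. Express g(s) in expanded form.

g(s) = s^4 - 5s^3 + 6s^2 - 4s + 6

Write g(s) = as^4 + bs^3 + cs^2 + ds + e. Substituting each data point gives a linear system:
  81a - 27b + 9c - 3d + e = 288
  16a - 8b + 4c - 2d + e = 94
  e = 6
  a + b + c + d + e = 4
  256a + 64b + 16c + 4d + e = 22
Solving the system yields a = 1, b = -5, c = 6, d = -4, e = 6.
So g(s) = s⁴ - 5s³ + 6s² - 4s + 6.
Check: g(4) = 22. ✓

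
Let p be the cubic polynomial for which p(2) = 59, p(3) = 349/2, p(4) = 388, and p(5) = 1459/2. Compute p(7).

Write p(t) = at^3 + bt^2 + ct + d. Substituting each data point gives a linear system:
  8a + 4b + 2c + d = 59
  27a + 9b + 3c + d = 349/2
  64a + 16b + 4c + d = 388
  125a + 25b + 5c + d = 1459/2
Solving the system yields a = 5, b = 4, c = 1/2, d = 2.
So p(t) = 5t^3 + 4t^2 + (1/2)t + 2.
Then p(7) = 3833/2.

3833/2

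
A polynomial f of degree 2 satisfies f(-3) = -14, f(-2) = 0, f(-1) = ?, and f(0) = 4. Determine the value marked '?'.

6

The 3 known points determine the degree-2 polynomial uniquely.
Write f(s) = as^2 + bs + c. Substituting each data point gives a linear system:
  9a - 3b + c = -14
  4a - 2b + c = 0
  c = 4
Solving the system yields a = -4, b = -6, c = 4.
So f(s) = -4s^2 - 6s + 4.
Then f(-1) = 6.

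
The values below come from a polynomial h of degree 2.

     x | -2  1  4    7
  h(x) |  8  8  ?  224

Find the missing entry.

On equispaced nodes a degree-2 polynomial has vanishing third forward difference, so
  - h(-2) + 3·h(1) - 3·h(4) + h(7) = 0.
Substituting the known values and solving for h(4):
  -3·h(4) = -240
  h(4) = 80.

80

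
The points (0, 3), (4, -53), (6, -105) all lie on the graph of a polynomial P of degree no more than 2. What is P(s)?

P(s) = -2s^2 - 6s + 3

Using the Lagrange interpolation formula with nodes 0, 4, 6:
  L_0(s) = (s - 4)(s - 6) / 24
  L_1(s) = s(s - 6) / -8
  L_2(s) = s(s - 4) / 12
Then P(s) = 3·L_0(s) - 53·L_1(s) - 105·L_2(s).
Expanding and collecting terms gives P(s) = -2s² - 6s + 3.
Check: P(4) = -53. ✓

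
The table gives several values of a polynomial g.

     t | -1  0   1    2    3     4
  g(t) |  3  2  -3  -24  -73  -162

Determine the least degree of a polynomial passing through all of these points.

3

Forward differences of the values at t = -1, 0, 1, 2, 3, 4:
  g  : 3  2  -3  -24  -73  -162
  Δ  : -1  -5  -21  -49  -89
  Δ^2: -4  -16  -28  -40
  Δ^3: -12  -12  -12
  Δ^4: 0  0
  Δ^5: 0
The third differences are constant (-12) and nonzero, while all higher differences vanish, so the minimal degree is 3.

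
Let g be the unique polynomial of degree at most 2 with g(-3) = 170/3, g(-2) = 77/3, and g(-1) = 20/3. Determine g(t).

g(t) = 6t^2 - t - 1/3

Write g(t) = at^2 + bt + c. Substituting each data point gives a linear system:
  9a - 3b + c = 170/3
  4a - 2b + c = 77/3
  a - b + c = 20/3
Solving the system yields a = 6, b = -1, c = -1/3.
So g(t) = 6t² - t - 1/3.
Check: g(-3) = 170/3. ✓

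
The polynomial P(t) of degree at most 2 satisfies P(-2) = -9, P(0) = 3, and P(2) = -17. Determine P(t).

P(t) = -4t^2 - 2t + 3

Using the Lagrange interpolation formula with nodes -2, 0, 2:
  L_0(t) = t(t - 2) / 8
  L_1(t) = (t + 2)(t - 2) / -4
  L_2(t) = (t + 2)t / 8
Then P(t) = -9·L_0(t) + 3·L_1(t) - 17·L_2(t).
Expanding and collecting terms gives P(t) = -4t² - 2t + 3.
Check: P(2) = -17. ✓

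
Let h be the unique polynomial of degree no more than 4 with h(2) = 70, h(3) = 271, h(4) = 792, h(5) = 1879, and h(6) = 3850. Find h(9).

19327

Using the Lagrange interpolation formula with nodes 2, 3, 4, 5, 6:
  L_0(u) = (u - 3)(u - 4)(u - 5)(u - 6) / 24
  L_1(u) = (u - 2)(u - 4)(u - 5)(u - 6) / -6
  L_2(u) = (u - 2)(u - 3)(u - 5)(u - 6) / 4
  L_3(u) = (u - 2)(u - 3)(u - 4)(u - 6) / -6
  L_4(u) = (u - 2)(u - 3)(u - 4)(u - 5) / 24
Then h(u) = 70·L_0(u) + 271·L_1(u) + 792·L_2(u) + 1879·L_3(u) + 3850·L_4(u).
Expanding and collecting terms gives h(u) = 3u^4 - u^3 + 4u^2 + 5u + 4.
Evaluating at u = 9: h(9) = 19327.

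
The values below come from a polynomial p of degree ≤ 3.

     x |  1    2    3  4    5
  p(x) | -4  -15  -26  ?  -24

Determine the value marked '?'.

-31

The 4 known points determine the degree-3 polynomial uniquely.
Write p(x) = ax^3 + bx^2 + cx + d. Substituting each data point gives a linear system:
  a + b + c + d = -4
  8a + 4b + 2c + d = -15
  27a + 9b + 3c + d = -26
  125a + 25b + 5c + d = -24
Solving the system yields a = 1, b = -6, c = 0, d = 1.
So p(x) = x^3 - 6x^2 + 1.
Then p(4) = -31.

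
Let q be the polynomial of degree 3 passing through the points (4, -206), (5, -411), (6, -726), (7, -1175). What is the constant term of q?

-6

Write q(s) = as^3 + bs^2 + cs + d. Substituting each data point gives a linear system:
  64a + 16b + 4c + d = -206
  125a + 25b + 5c + d = -411
  216a + 36b + 6c + d = -726
  343a + 49b + 7c + d = -1175
Solving the system yields a = -4, b = 5, c = -6, d = -6.
So q(s) = -4s³ + 5s² - 6s - 6.
The constant term is -6.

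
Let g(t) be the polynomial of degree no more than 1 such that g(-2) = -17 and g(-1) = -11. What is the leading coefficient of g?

6

Write g(t) = at + b. Substituting each data point gives a linear system:
  -2a + b = -17
  -a + b = -11
Solving the system yields a = 6, b = -5.
So g(t) = 6t - 5.
The leading coefficient is 6.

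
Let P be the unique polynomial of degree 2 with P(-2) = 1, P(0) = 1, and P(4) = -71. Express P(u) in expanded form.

P(u) = -3u^2 - 6u + 1

Write P(u) = au^2 + bu + c. Substituting each data point gives a linear system:
  4a - 2b + c = 1
  c = 1
  16a + 4b + c = -71
Solving the system yields a = -3, b = -6, c = 1.
So P(u) = -3u^2 - 6u + 1.
Check: P(4) = -71. ✓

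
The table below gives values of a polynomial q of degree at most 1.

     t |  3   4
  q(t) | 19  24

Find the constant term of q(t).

Write q(t) = at + b. Substituting each data point gives a linear system:
  3a + b = 19
  4a + b = 24
Solving the system yields a = 5, b = 4.
So q(t) = 5t + 4.
The constant term is 4.

4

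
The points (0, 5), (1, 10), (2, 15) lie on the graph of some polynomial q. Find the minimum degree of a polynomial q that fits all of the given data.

1

Forward differences of the values at t = 0, 1, 2:
  q  : 5  10  15
  Δ  : 5  5
  Δ^2: 0
The first differences are constant (5) and nonzero, while all higher differences vanish, so the minimal degree is 1.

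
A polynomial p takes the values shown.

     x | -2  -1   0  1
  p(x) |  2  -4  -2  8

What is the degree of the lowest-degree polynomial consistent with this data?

2

Forward differences of the values at x = -2, -1, 0, 1:
  p  : 2  -4  -2  8
  Δ  : -6  2  10
  Δ^2: 8  8
  Δ^3: 0
The second differences are constant (8) and nonzero, while all higher differences vanish, so the minimal degree is 2.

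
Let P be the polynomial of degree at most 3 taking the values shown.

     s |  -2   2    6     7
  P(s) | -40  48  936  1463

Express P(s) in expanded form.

Using the Lagrange interpolation formula with nodes -2, 2, 6, 7:
  L_0(s) = (s - 2)(s - 6)(s - 7) / -288
  L_1(s) = (s + 2)(s - 6)(s - 7) / 80
  L_2(s) = (s + 2)(s - 2)(s - 7) / -32
  L_3(s) = (s + 2)(s - 2)(s - 6) / 45
Then P(s) = -40·L_0(s) + 48·L_1(s) + 936·L_2(s) + 1463·L_3(s).
Expanding and collecting terms gives P(s) = 4s³ + s² + 6s.
Check: P(6) = 936. ✓

P(s) = 4s^3 + s^2 + 6s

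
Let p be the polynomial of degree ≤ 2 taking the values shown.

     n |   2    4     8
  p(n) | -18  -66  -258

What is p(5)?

Using the Lagrange interpolation formula with nodes 2, 4, 8:
  L_0(n) = (n - 4)(n - 8) / 12
  L_1(n) = (n - 2)(n - 8) / -8
  L_2(n) = (n - 2)(n - 4) / 24
Then p(n) = -18·L_0(n) - 66·L_1(n) - 258·L_2(n).
Expanding and collecting terms gives p(n) = -4n^2 - 2.
Evaluating at n = 5: p(5) = -102.

-102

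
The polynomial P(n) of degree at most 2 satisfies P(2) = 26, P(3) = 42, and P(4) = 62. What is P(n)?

P(n) = 2n^2 + 6n + 6

Using the Lagrange interpolation formula with nodes 2, 3, 4:
  L_0(n) = (n - 3)(n - 4) / 2
  L_1(n) = (n - 2)(n - 4) / -1
  L_2(n) = (n - 2)(n - 3) / 2
Then P(n) = 26·L_0(n) + 42·L_1(n) + 62·L_2(n).
Expanding and collecting terms gives P(n) = 2n^2 + 6n + 6.
Check: P(4) = 62. ✓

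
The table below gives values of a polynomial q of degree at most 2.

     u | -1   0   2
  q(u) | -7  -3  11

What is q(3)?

Write q(u) = au^2 + bu + c. Substituting each data point gives a linear system:
  a - b + c = -7
  c = -3
  4a + 2b + c = 11
Solving the system yields a = 1, b = 5, c = -3.
So q(u) = u^2 + 5u - 3.
Then q(3) = 21.

21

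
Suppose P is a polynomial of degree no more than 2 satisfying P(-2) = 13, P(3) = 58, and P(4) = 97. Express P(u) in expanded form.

P(u) = 5u^2 + 4u + 1

Write P(u) = au^2 + bu + c. Substituting each data point gives a linear system:
  4a - 2b + c = 13
  9a + 3b + c = 58
  16a + 4b + c = 97
Solving the system yields a = 5, b = 4, c = 1.
So P(u) = 5u^2 + 4u + 1.
Check: P(3) = 58. ✓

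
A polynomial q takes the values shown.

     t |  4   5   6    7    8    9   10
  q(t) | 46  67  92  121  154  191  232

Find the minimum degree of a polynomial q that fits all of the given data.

Forward differences of the values at t = 4, 5, 6, 7, 8, 9, 10:
  q  : 46  67  92  121  154  191  232
  Δ  : 21  25  29  33  37  41
  Δ^2: 4  4  4  4  4
  Δ^3: 0  0  0  0
  Δ^4: 0  0  0
  Δ^5: 0  0
  Δ^6: 0
The second differences are constant (4) and nonzero, while all higher differences vanish, so the minimal degree is 2.

2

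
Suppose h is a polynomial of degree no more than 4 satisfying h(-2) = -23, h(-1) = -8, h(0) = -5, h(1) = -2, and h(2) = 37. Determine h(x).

h(x) = x^4 + 4x^3 - x^2 - x - 5

Write h(x) = ax^4 + bx^3 + cx^2 + dx + e. Substituting each data point gives a linear system:
  16a - 8b + 4c - 2d + e = -23
  a - b + c - d + e = -8
  e = -5
  a + b + c + d + e = -2
  16a + 8b + 4c + 2d + e = 37
Solving the system yields a = 1, b = 4, c = -1, d = -1, e = -5.
So h(x) = x^4 + 4x^3 - x^2 - x - 5.
Check: h(1) = -2. ✓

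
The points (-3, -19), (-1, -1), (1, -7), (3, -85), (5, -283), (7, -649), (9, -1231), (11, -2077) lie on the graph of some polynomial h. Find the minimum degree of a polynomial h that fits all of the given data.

3

Forward differences of the values at u = -3, -1, 1, 3, 5, 7, 9, 11:
  h  : -19  -1  -7  -85  -283  -649  -1231  -2077
  Δ  : 18  -6  -78  -198  -366  -582  -846
  Δ^2: -24  -72  -120  -168  -216  -264
  Δ^3: -48  -48  -48  -48  -48
  Δ^4: 0  0  0  0
  Δ^5: 0  0  0
  Δ^6: 0  0
  Δ^7: 0
The third differences are constant (-48) and nonzero, while all higher differences vanish, so the minimal degree is 3.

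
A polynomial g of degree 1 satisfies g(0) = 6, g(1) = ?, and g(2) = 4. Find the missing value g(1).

5

The 2 known points determine the degree-1 polynomial uniquely.
Write g(s) = as + b. Substituting each data point gives a linear system:
  b = 6
  2a + b = 4
Solving the system yields a = -1, b = 6.
So g(s) = -s + 6.
Then g(1) = 5.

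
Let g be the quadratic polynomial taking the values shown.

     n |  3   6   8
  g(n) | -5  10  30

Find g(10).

Using the Lagrange interpolation formula with nodes 3, 6, 8:
  L_0(n) = (n - 6)(n - 8) / 15
  L_1(n) = (n - 3)(n - 8) / -6
  L_2(n) = (n - 3)(n - 6) / 10
Then g(n) = -5·L_0(n) + 10·L_1(n) + 30·L_2(n).
Expanding and collecting terms gives g(n) = n^2 - 4n - 2.
Evaluating at n = 10: g(10) = 58.

58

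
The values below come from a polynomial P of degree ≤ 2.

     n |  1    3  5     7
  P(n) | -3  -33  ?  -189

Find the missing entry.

-95

On equispaced nodes a degree-2 polynomial has vanishing third forward difference, so
  - P(1) + 3·P(3) - 3·P(5) + P(7) = 0.
Substituting the known values and solving for P(5):
  -3·P(5) = 285
  P(5) = -95.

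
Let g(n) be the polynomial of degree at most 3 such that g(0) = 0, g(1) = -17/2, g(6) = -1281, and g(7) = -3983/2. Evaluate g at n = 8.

Using the Lagrange interpolation formula with nodes 0, 1, 6, 7:
  L_0(n) = (n - 1)(n - 6)(n - 7) / -42
  L_1(n) = n(n - 6)(n - 7) / 30
  L_2(n) = n(n - 1)(n - 7) / -30
  L_3(n) = n(n - 1)(n - 6) / 42
Then g(n) = 0·L_0(n) - 17/2·L_1(n) - 1281·L_2(n) - 3983/2·L_3(n).
Expanding and collecting terms gives g(n) = -5n^3 - 6n^2 + (5/2)n.
Evaluating at n = 8: g(8) = -2924.

-2924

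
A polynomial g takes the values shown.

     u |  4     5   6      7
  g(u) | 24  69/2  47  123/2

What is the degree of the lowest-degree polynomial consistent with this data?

2

Forward differences of the values at u = 4, 5, 6, 7:
  g  : 24  69/2  47  123/2
  Δ  : 21/2  25/2  29/2
  Δ^2: 2  2
  Δ^3: 0
The second differences are constant (2) and nonzero, while all higher differences vanish, so the minimal degree is 2.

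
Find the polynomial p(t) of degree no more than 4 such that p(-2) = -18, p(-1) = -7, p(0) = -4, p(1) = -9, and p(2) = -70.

p(t) = -2t^4 - 4t^3 - 2t^2 + 3t - 4

Write p(t) = at^4 + bt^3 + ct^2 + dt + e. Substituting each data point gives a linear system:
  16a - 8b + 4c - 2d + e = -18
  a - b + c - d + e = -7
  e = -4
  a + b + c + d + e = -9
  16a + 8b + 4c + 2d + e = -70
Solving the system yields a = -2, b = -4, c = -2, d = 3, e = -4.
So p(t) = -2t^4 - 4t^3 - 2t^2 + 3t - 4.
Check: p(-1) = -7. ✓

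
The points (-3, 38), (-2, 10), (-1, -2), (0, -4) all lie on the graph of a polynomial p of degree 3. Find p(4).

-32

Forward differences of the values at t = -3, -2, -1, 0:
  p  : 38  10  -2  -4
  Δ  : -28  -12  -2
  Δ^2: 16  10
  Δ^3: -6
The third differences are constant, confirming degree 3.
Interpolating (Newton forward form) and evaluating at t = 4 gives p(4) = -32.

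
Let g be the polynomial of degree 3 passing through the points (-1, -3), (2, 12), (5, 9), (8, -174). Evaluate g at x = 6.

Write g(x) = ax^3 + bx^2 + cx + d. Substituting each data point gives a linear system:
  -a + b - c + d = -3
  8a + 4b + 2c + d = 12
  125a + 25b + 5c + d = 9
  512a + 64b + 8c + d = -174
Solving the system yields a = -1, b = 5, c = 3, d = -6.
So g(x) = -x³ + 5x² + 3x - 6.
Then g(6) = -24.

-24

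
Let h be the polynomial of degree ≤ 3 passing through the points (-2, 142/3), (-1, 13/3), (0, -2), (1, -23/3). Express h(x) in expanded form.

h(x) = -6x^3 + (1/3)x^2 - 2

Write h(x) = ax^3 + bx^2 + cx + d. Substituting each data point gives a linear system:
  -8a + 4b - 2c + d = 142/3
  -a + b - c + d = 13/3
  d = -2
  a + b + c + d = -23/3
Solving the system yields a = -6, b = 1/3, c = 0, d = -2.
So h(x) = -6x³ + (1/3)x² - 2.
Check: h(1) = -23/3. ✓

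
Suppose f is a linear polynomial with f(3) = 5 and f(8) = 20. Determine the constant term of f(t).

-4

Write f(t) = at + b. Substituting each data point gives a linear system:
  3a + b = 5
  8a + b = 20
Solving the system yields a = 3, b = -4.
So f(t) = 3t - 4.
The constant term is -4.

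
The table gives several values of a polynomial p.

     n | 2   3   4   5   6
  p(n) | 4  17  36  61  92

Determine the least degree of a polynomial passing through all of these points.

2

Forward differences of the values at n = 2, 3, 4, 5, 6:
  p  : 4  17  36  61  92
  Δ  : 13  19  25  31
  Δ^2: 6  6  6
  Δ^3: 0  0
  Δ^4: 0
The second differences are constant (6) and nonzero, while all higher differences vanish, so the minimal degree is 2.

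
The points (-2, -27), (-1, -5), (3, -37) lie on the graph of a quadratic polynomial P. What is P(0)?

5

Using the Lagrange interpolation formula with nodes -2, -1, 3:
  L_0(s) = (s + 1)(s - 3) / 5
  L_1(s) = (s + 2)(s - 3) / -4
  L_2(s) = (s + 2)(s + 1) / 20
Then P(s) = -27·L_0(s) - 5·L_1(s) - 37·L_2(s).
Expanding and collecting terms gives P(s) = -6s^2 + 4s + 5.
Evaluating at s = 0: P(0) = 5.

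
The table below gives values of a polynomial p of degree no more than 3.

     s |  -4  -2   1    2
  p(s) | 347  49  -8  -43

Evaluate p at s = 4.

Using the Lagrange interpolation formula with nodes -4, -2, 1, 2:
  L_0(s) = (s + 2)(s - 1)(s - 2) / -60
  L_1(s) = (s + 4)(s - 1)(s - 2) / 24
  L_2(s) = (s + 4)(s + 2)(s - 2) / -15
  L_3(s) = (s + 4)(s + 2)(s - 1) / 24
Then p(s) = 347·L_0(s) + 49·L_1(s) - 8·L_2(s) - 43·L_3(s).
Expanding and collecting terms gives p(s) = -5s^3 + s^2 - 3s - 1.
Evaluating at s = 4: p(4) = -317.

-317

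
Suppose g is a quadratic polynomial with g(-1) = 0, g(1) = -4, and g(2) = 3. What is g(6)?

Using the Lagrange interpolation formula with nodes -1, 1, 2:
  L_0(x) = (x - 1)(x - 2) / 6
  L_1(x) = (x + 1)(x - 2) / -2
  L_2(x) = (x + 1)(x - 1) / 3
Then g(x) = 0·L_0(x) - 4·L_1(x) + 3·L_2(x).
Expanding and collecting terms gives g(x) = 3x^2 - 2x - 5.
Evaluating at x = 6: g(6) = 91.

91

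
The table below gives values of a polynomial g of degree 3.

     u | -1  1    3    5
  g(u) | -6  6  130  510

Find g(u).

Using the Lagrange interpolation formula with nodes -1, 1, 3, 5:
  L_0(u) = (u - 1)(u - 3)(u - 5) / -48
  L_1(u) = (u + 1)(u - 3)(u - 5) / 16
  L_2(u) = (u + 1)(u - 1)(u - 5) / -16
  L_3(u) = (u + 1)(u - 1)(u - 3) / 48
Then g(u) = -6·L_0(u) + 6·L_1(u) + 130·L_2(u) + 510·L_3(u).
Expanding and collecting terms gives g(u) = 3u^3 + 5u^2 + 3u - 5.
Check: g(3) = 130. ✓

g(u) = 3u^3 + 5u^2 + 3u - 5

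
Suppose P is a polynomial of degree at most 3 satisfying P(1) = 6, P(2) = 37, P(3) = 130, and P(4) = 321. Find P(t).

P(t) = 6t^3 - 5t^2 + 4t + 1

Using the Lagrange interpolation formula with nodes 1, 2, 3, 4:
  L_0(t) = (t - 2)(t - 3)(t - 4) / -6
  L_1(t) = (t - 1)(t - 3)(t - 4) / 2
  L_2(t) = (t - 1)(t - 2)(t - 4) / -2
  L_3(t) = (t - 1)(t - 2)(t - 3) / 6
Then P(t) = 6·L_0(t) + 37·L_1(t) + 130·L_2(t) + 321·L_3(t).
Expanding and collecting terms gives P(t) = 6t^3 - 5t^2 + 4t + 1.
Check: P(1) = 6. ✓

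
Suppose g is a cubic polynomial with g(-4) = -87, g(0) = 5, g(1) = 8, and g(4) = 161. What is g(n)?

g(n) = 2n^3 + 2n^2 - n + 5

Write g(n) = an^3 + bn^2 + cn + d. Substituting each data point gives a linear system:
  -64a + 16b - 4c + d = -87
  d = 5
  a + b + c + d = 8
  64a + 16b + 4c + d = 161
Solving the system yields a = 2, b = 2, c = -1, d = 5.
So g(n) = 2n³ + 2n² - n + 5.
Check: g(0) = 5. ✓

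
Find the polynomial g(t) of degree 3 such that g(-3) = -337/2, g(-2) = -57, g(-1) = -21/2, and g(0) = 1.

Using the Lagrange interpolation formula with nodes -3, -2, -1, 0:
  L_0(t) = (t + 2)(t + 1)t / -6
  L_1(t) = (t + 3)(t + 1)t / 2
  L_2(t) = (t + 3)(t + 2)t / -2
  L_3(t) = (t + 3)(t + 2)(t + 1) / 6
Then g(t) = -337/2·L_0(t) - 57·L_1(t) - 21/2·L_2(t) + 1·L_3(t).
Expanding and collecting terms gives g(t) = 5t^3 - (5/2)t^2 + 4t + 1.
Check: g(-2) = -57. ✓

g(t) = 5t^3 - (5/2)t^2 + 4t + 1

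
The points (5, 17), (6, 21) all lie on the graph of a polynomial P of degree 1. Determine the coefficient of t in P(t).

Write P(t) = at + b. Substituting each data point gives a linear system:
  5a + b = 17
  6a + b = 21
Solving the system yields a = 4, b = -3.
So P(t) = 4t - 3.
The leading coefficient is 4.

4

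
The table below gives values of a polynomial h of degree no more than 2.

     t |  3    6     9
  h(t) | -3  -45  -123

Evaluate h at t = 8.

Write h(t) = at^2 + bt + c. Substituting each data point gives a linear system:
  9a + 3b + c = -3
  36a + 6b + c = -45
  81a + 9b + c = -123
Solving the system yields a = -2, b = 4, c = 3.
So h(t) = -2t² + 4t + 3.
Then h(8) = -93.

-93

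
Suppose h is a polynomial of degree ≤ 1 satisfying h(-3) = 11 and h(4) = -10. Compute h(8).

-22

Write h(u) = au + b. Substituting each data point gives a linear system:
  -3a + b = 11
  4a + b = -10
Solving the system yields a = -3, b = 2.
So h(u) = -3u + 2.
Then h(8) = -22.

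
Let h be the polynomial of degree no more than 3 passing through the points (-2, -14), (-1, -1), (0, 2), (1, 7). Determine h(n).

Write h(n) = an^3 + bn^2 + cn + d. Substituting each data point gives a linear system:
  -8a + 4b - 2c + d = -14
  -a + b - c + d = -1
  d = 2
  a + b + c + d = 7
Solving the system yields a = 2, b = 1, c = 2, d = 2.
So h(n) = 2n^3 + n^2 + 2n + 2.
Check: h(0) = 2. ✓

h(n) = 2n^3 + n^2 + 2n + 2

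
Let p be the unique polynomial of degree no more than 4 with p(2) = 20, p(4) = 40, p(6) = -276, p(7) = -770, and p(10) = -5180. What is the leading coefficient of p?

-1

Write p(s) = as^4 + bs^3 + cs^2 + ds + e. Substituting each data point gives a linear system:
  16a + 8b + 4c + 2d + e = 20
  256a + 64b + 16c + 4d + e = 40
  1296a + 216b + 36c + 6d + e = -276
  2401a + 343b + 49c + 7d + e = -770
  10000a + 1000b + 100c + 10d + e = -5180
Solving the system yields a = -1, b = 5, c = -2, d = 2, e = 0.
So p(s) = -s^4 + 5s^3 - 2s^2 + 2s.
The leading coefficient is -1.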